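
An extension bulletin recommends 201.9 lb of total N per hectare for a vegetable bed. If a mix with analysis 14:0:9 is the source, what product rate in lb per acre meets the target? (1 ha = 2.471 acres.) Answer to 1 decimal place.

Product per hectare = 201.9 / 14% = 1442.14 lb.
Convert to per acre: 1442.14 × 0.404694 = 583.627 lb.

583.6 lb of product per acre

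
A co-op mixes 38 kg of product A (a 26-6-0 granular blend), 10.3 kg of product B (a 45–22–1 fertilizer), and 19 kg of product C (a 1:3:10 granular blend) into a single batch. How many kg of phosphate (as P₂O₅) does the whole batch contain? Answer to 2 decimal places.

P₂O₅ mass = 6%×38 + 22%×10.3 + 3%×19 = 5.116 kg.

5.12 kg P₂O₅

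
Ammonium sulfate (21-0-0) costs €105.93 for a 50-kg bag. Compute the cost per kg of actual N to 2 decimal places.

€10.09 per kg N

N in bag = 50 × 21% = 10.5 kg.
Cost per kg N = €105.93 / 10.5 = €10.0886.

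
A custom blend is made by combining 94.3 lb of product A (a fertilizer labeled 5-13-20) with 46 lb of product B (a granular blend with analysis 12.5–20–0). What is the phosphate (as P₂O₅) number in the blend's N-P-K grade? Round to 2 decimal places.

Total mass = 94.3 + 46 = 140.3 lb.
P₂O₅ mass = 13%×94.3 + 20%×46 = 21.459 lb.
% P₂O₅ = 21.459 / 140.3 = 15.2951%.

15.30% P₂O₅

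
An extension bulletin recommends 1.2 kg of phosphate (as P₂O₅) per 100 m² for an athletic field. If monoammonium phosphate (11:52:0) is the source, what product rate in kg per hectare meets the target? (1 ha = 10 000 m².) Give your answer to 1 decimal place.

230.8 kg of product per hectare

Product per 100 m² = 1.2 / 52% = 2.30769 kg.
Convert to per hectare: 2.30769 × 100 = 230.769 kg.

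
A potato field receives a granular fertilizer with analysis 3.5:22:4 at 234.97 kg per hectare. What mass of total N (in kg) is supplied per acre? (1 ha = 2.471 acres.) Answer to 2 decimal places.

3.33 kg N per acre

nitrogen per hectare = 234.97 × 3.5% = 8.22395 kg.
Convert to per acre: 8.22395 × 0.404694 = 3.32819 kg.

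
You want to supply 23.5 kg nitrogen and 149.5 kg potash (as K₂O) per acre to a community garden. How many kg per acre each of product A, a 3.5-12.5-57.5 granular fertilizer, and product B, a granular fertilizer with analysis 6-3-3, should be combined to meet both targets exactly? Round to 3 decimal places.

247.085 kg product A, 247.534 kg product B

Per-acre balance (a = product A, b = product B):
N: 0.035·a + 0.06·b = 23.5
K₂O: 0.575·a + 0.03·b = 149.5
From row1: a = (23.5 − 0.06·b) / 0.035.
Into row2: 0.575·(23.5 − 0.06·b)/0.035 + 0.03·b = 149.5 → b = 247.5336, a = 247.0852.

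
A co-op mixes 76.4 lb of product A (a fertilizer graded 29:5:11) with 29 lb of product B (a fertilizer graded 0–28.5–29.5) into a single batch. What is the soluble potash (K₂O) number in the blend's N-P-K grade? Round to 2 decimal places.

Total mass = 76.4 + 29 = 105.4 lb.
K₂O mass = 11%×76.4 + 29.5%×29 = 16.959 lb.
% K₂O = 16.959 / 105.4 = 16.0901%.

16.09% K₂O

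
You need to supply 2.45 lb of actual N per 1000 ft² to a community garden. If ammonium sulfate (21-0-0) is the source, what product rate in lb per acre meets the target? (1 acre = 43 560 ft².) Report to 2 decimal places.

Product per 1000 ft² = 2.45 / 21% = 11.6667 lb.
Convert to per acre: 11.6667 × 43.56 = 508.2 lb.

508.20 lb of product per acre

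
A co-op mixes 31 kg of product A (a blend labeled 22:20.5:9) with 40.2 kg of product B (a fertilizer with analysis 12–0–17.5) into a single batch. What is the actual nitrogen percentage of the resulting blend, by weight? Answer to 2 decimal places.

16.35% N

Total mass = 31 + 40.2 = 71.2 kg.
N mass = 22%×31 + 12%×40.2 = 11.644 kg.
% N = 11.644 / 71.2 = 16.3539%.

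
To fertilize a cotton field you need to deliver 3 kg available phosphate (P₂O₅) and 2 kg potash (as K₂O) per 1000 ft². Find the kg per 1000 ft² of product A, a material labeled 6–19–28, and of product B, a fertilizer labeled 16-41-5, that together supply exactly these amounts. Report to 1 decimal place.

Per-1000 ft² balance (a = product A, b = product B):
P₂O₅: 0.19·a + 0.41·b = 3
K₂O: 0.28·a + 0.05·b = 2
Eliminate a: (row1) − 0.19/0.28·(row2) → 0.376071·b = 1.64286, so b = 4.36847.
Back-substitute: a = (3 − 0.41·4.36847) / 0.19 = 6.36277.

6.4 kg product A, 4.4 kg product B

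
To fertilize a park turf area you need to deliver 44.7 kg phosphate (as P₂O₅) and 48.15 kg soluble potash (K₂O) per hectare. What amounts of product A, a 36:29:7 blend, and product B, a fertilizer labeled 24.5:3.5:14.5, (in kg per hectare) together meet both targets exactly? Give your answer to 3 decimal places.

Per-hectare balance (a = product A, b = product B):
P₂O₅: 0.29·a + 0.035·b = 44.7
K₂O: 0.07·a + 0.145·b = 48.15
Eliminate b: (row1) − 0.035/0.145·(row2) → 0.273103·a = 33.0776, so a = 121.1174.
Then b = (48.15 − 0.07·121.1174) / 0.145 = 273.59848.

121.117 kg product A, 273.598 kg product B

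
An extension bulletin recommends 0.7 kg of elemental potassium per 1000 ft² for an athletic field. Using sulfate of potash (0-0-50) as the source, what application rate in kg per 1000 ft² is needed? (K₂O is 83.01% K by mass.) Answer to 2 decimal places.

As K₂O: 0.7 / 0.8301 = 0.843272 kg per 1000 ft².
Product per 1000 ft² = 0.843272 / 50% = 1.68654 kg.

1.69 kg of product per thousand sq ft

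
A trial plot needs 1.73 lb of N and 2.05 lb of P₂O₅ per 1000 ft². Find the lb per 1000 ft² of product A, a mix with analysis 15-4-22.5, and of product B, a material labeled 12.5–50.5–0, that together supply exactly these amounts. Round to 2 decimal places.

8.73 lb product A, 3.37 lb product B

Per-1000 ft² balance (a = product A, b = product B):
N: 0.15·a + 0.125·b = 1.73
P₂O₅: 0.04·a + 0.505·b = 2.05
Solving simultaneously: a = 8.7265, b = 3.3682.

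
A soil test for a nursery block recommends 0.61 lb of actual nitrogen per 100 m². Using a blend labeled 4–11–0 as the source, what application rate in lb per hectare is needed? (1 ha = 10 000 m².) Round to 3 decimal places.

Product per 100 m² = 0.61 / 4% = 15.25 lb.
Convert to per hectare: 15.25 × 100 = 1525 lb.

1525.000 lb of product per hectare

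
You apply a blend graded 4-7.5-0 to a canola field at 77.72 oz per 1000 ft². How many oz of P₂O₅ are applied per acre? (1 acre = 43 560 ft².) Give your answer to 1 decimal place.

P₂O₅ per 1000 ft² = 77.72 × 7.5% = 5.829 oz.
Convert to per acre: 5.829 × 43.56 = 253.911 oz.

253.9 oz P₂O₅ per acre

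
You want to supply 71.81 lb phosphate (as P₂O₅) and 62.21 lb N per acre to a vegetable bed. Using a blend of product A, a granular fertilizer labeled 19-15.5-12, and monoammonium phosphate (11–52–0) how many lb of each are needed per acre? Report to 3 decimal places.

Let a = lb of product A, b = lb of monoammonium phosphate (per acre).
P₂O₅: 0.155·a + 0.52·b = 71.81
N: 0.19·a + 0.11·b = 62.21
Eliminate b: (row1) − 0.52/0.11·(row2) → -0.743182·a = -222.274, so a = 299.0838.
Then b = (62.21 − 0.19·299.0838) / 0.11 = 48.9462.

299.084 lb product A, 48.946 lb monoammonium phosphate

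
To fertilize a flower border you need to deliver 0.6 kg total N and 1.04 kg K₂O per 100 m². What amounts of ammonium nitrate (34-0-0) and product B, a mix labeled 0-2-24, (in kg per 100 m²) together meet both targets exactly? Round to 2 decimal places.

With a, b = kg per 100 m² of ammonium nitrate and product B:
N: 0.34·a + 0·b = 0.6
K₂O: 0·a + 0.24·b = 1.04
Solving simultaneously: a = 1.76471, b = 4.33333.

1.76 kg ammonium nitrate, 4.33 kg product B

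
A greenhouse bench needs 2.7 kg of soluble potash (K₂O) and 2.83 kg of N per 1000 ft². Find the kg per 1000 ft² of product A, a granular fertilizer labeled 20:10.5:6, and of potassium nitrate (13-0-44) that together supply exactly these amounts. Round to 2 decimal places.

Let a = kg of product A, b = kg of potassium nitrate (per 1000 ft²).
K₂O: 0.06·a + 0.44·b = 2.7
N: 0.2·a + 0.13·b = 2.83
From row1: a = (2.7 − 0.44·b) / 0.06.
Into row2: 0.2·(2.7 − 0.44·b)/0.06 + 0.13·b = 2.83 → b = 4.61596, a = 11.1496.

11.15 kg product A, 4.62 kg potassium nitrate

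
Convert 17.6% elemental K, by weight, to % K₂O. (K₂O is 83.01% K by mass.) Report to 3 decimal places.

%K₂O = 17.6 / 0.8301 = 21.2023%.

21.202% K₂O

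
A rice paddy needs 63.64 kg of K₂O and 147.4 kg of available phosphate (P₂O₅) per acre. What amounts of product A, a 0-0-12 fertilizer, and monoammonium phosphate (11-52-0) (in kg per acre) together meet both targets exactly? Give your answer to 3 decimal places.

Let a = kg of product A, b = kg of monoammonium phosphate (per acre).
K₂O: 0.12·a + 0·b = 63.64
P₂O₅: 0·a + 0.52·b = 147.4
Solving simultaneously: a = 530.3333, b = 283.4615.

530.333 kg product A, 283.462 kg monoammonium phosphate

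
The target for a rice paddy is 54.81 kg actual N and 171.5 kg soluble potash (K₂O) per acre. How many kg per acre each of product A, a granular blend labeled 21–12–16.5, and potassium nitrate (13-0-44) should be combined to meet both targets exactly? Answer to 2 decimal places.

With a, b = kg per acre of product A and potassium nitrate:
N: 0.21·a + 0.13·b = 54.81
K₂O: 0.165·a + 0.44·b = 171.5
Eliminate a: (row1) − 0.21/0.165·(row2) → -0.43·b = -163.463, so b = 380.146.
Back-substitute: a = (54.81 − 0.13·380.146) / 0.21 = 25.6716.

25.67 kg product A, 380.15 kg potassium nitrate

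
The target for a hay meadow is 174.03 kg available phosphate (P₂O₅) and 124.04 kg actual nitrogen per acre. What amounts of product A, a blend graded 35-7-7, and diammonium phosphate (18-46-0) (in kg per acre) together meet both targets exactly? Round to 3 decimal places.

173.403 kg product A, 351.939 kg diammonium phosphate

Per-acre balance (a = product A, b = diammonium phosphate):
P₂O₅: 0.07·a + 0.46·b = 174.03
N: 0.35·a + 0.18·b = 124.04
From row1: a = (174.03 − 0.46·b) / 0.07.
Into row2: 0.35·(174.03 − 0.46·b)/0.07 + 0.18·b = 124.04 → b = 351.9387, a = 173.40296.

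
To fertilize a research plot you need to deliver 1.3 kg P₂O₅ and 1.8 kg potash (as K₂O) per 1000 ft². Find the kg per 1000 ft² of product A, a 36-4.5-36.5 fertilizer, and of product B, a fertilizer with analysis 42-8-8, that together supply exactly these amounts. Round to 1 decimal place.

1.6 kg product A, 15.4 kg product B

With a, b = kg per 1000 ft² of product A and product B:
P₂O₅: 0.045·a + 0.08·b = 1.3
K₂O: 0.365·a + 0.08·b = 1.8
From row1: a = (1.3 − 0.08·b) / 0.045.
Into row2: 0.365·(1.3 − 0.08·b)/0.045 + 0.08·b = 1.8 → b = 15.3711, a = 1.5625.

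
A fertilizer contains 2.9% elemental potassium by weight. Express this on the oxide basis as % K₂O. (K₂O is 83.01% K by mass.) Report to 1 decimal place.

%K₂O = 2.9 / 0.8301 = 3.49355%.

3.5% K₂O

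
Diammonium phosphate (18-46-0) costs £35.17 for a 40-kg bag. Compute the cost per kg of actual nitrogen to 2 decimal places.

£4.88 per kg N

N in bag = 40 × 18% = 7.2 kg.
Cost per kg N = £35.17 / 7.2 = £4.8847.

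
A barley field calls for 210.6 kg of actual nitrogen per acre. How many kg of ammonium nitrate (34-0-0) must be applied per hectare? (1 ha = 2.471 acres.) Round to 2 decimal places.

Product per acre = 210.6 / 34% = 619.412 kg.
Convert to per hectare: 619.412 × 2.471 = 1530.566 kg.

1530.57 kg of product per hectare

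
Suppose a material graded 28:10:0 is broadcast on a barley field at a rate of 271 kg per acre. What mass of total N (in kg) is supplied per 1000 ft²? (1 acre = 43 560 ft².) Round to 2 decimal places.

nitrogen per acre = 271 × 28% = 75.88 kg.
Convert to per 1000 ft²: 75.88 × 0.0229568 = 1.74197 kg.

1.74 kg N per thousand sq ft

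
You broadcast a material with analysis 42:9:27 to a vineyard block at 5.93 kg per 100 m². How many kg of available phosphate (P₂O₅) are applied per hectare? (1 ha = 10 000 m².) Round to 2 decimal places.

53.37 kg P₂O₅ per hectare

P₂O₅ per 100 m² = 5.93 × 9% = 0.5337 kg.
Convert to per hectare: 0.5337 × 100 = 53.37 kg.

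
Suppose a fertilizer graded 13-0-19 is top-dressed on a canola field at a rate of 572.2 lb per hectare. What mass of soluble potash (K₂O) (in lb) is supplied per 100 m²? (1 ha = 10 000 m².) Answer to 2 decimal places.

1.09 lb K₂O per hundred sq m

K₂O per hectare = 572.2 × 19% = 108.718 lb.
Convert to per 100 m²: 108.718 × 0.01 = 1.08718 lb.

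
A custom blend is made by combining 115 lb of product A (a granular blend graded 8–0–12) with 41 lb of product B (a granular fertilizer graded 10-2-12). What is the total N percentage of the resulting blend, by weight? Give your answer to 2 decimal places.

Total mass = 115 + 41 = 156 lb.
N mass = 8%×115 + 10%×41 = 13.3 lb.
% N = 13.3 / 156 = 8.52564%.

8.53% N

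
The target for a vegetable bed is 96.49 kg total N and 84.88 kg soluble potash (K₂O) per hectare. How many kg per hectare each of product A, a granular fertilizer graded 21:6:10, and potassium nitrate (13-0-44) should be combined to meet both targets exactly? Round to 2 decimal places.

Let a = kg of product A, b = kg of potassium nitrate (per hectare).
N: 0.21·a + 0.13·b = 96.49
K₂O: 0.1·a + 0.44·b = 84.88
Eliminate a: (row1) − 0.21/0.1·(row2) → -0.794·b = -81.758, so b = 102.9698.
Back-substitute: a = (96.49 − 0.13·102.9698) / 0.21 = 395.733.

395.73 kg product A, 102.97 kg potassium nitrate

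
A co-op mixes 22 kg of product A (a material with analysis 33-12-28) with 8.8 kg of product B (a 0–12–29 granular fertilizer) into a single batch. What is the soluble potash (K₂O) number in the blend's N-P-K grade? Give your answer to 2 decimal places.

28.29% K₂O

Total mass = 22 + 8.8 = 30.8 kg.
K₂O mass = 28%×22 + 29%×8.8 = 8.712 kg.
% K₂O = 8.712 / 30.8 = 28.2857%.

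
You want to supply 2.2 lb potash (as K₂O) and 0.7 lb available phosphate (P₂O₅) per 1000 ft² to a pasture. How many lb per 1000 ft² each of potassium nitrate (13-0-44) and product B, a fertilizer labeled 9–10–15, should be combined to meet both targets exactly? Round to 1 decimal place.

2.6 lb potassium nitrate, 7.0 lb product B

Per-1000 ft² balance (a = potassium nitrate, b = product B):
K₂O: 0.44·a + 0.15·b = 2.2
P₂O₅: 0·a + 0.1·b = 0.7
Solving simultaneously: a = 2.61364, b = 7.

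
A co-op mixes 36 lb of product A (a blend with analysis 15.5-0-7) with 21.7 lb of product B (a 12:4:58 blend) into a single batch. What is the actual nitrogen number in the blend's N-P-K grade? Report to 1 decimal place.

14.2% N

Total mass = 36 + 21.7 = 57.7 lb.
N mass = 15.5%×36 + 12%×21.7 = 8.184 lb.
% N = 8.184 / 57.7 = 14.1837%.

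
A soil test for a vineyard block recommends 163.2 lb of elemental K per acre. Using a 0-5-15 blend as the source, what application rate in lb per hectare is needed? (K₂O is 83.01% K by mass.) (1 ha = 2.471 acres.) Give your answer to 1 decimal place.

As K₂O: 163.2 / 0.8301 = 196.603 lb per acre.
Product per acre = 196.603 / 15% = 1310.69 lb.
Convert to per hectare: 1310.69 × 2.471 = 3238.704 lb.

3238.7 lb of product per hectare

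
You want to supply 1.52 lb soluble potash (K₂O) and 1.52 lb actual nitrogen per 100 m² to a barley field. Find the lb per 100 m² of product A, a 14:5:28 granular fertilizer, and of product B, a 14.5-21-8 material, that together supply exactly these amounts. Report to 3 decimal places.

Per-100 m² balance (a = product A, b = product B):
K₂O: 0.28·a + 0.08·b = 1.52
N: 0.14·a + 0.145·b = 1.52
Eliminate a: (row1) − 0.28/0.14·(row2) → -0.21·b = -1.52, so b = 7.2381.
Back-substitute: a = (1.52 − 0.08·7.2381) / 0.28 = 3.36054.

3.361 lb product A, 7.238 lb product B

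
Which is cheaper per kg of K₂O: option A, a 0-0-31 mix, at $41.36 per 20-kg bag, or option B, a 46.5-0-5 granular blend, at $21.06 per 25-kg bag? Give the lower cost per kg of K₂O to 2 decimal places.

option A: K₂O per bag = 20 × 31% = 6.2 kg; cost = 41.36 / 6.2 = $6.6710/kg K₂O.
option B: K₂O per bag = 25 × 5% = 1.25 kg; cost = 21.06 / 1.25 = $16.8480/kg K₂O.
option A is cheaper.

$6.67 per kg K₂O (option A)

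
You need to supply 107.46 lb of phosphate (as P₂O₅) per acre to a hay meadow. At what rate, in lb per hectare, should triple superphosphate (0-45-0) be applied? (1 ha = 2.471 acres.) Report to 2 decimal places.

Product per acre = 107.46 / 45% = 238.8 lb.
Convert to per hectare: 238.8 × 2.471 = 590.0748 lb.

590.07 lb of product per hectare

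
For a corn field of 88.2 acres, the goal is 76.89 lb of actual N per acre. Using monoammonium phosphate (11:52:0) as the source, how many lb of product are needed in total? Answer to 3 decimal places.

Product per acre = 76.89 / 11% = 699 lb.
Total product = 699 × 88.2 = 61651.8 lb.

61651.800 lb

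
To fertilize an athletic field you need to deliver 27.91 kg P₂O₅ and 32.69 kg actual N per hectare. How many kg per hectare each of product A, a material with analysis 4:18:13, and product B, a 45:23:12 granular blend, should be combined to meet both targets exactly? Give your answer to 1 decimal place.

Per-hectare balance (a = product A, b = product B):
P₂O₅: 0.18·a + 0.23·b = 27.91
N: 0.04·a + 0.45·b = 32.69
Eliminate b: (row1) − 0.23/0.45·(row2) → 0.159556·a = 11.2018, so a = 70.2061.
Then b = (32.69 − 0.04·70.2061) / 0.45 = 66.4039.

70.2 kg product A, 66.4 kg product B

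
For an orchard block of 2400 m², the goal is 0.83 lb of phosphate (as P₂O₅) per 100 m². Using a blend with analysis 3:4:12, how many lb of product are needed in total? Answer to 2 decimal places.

Product per 100 m² = 0.83 / 4% = 20.75 lb.
Total product = 20.75 × 2400 / 100 = 498 lb.

498.00 lb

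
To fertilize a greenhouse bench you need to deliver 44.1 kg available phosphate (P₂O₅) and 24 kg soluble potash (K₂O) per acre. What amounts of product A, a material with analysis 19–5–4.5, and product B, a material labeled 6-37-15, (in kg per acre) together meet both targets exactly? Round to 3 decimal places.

247.541 kg product A, 85.738 kg product B

With a, b = kg per acre of product A and product B:
P₂O₅: 0.05·a + 0.37·b = 44.1
K₂O: 0.045·a + 0.15·b = 24
From row1: a = (44.1 − 0.37·b) / 0.05.
Into row2: 0.045·(44.1 − 0.37·b)/0.05 + 0.15·b = 24 → b = 85.7377, a = 247.54098.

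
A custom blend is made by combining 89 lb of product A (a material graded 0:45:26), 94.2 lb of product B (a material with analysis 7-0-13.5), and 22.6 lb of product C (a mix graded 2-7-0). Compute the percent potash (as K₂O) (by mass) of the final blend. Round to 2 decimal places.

17.42% K₂O

Total mass = 89 + 94.2 + 22.6 = 205.8 lb.
K₂O mass = 26%×89 + 13.5%×94.2 + 0%×22.6 = 35.857 lb.
% K₂O = 35.857 / 205.8 = 17.4232%.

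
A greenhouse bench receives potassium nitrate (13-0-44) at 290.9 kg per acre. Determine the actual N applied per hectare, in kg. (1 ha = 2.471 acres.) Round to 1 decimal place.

93.4 kg N per hectare

nitrogen per acre = 290.9 × 13% = 37.817 kg.
Convert to per hectare: 37.817 × 2.471 = 93.4458 kg.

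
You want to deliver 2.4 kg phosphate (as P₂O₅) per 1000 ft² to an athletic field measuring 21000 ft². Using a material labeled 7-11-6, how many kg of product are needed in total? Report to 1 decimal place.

458.2 kg

Product per 1000 ft² = 2.4 / 11% = 21.8182 kg.
Total product = 21.8182 × 21000 / 1000 = 458.182 kg.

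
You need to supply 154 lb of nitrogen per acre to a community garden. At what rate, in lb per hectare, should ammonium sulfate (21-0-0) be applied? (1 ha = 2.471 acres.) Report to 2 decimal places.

Product per acre = 154 / 21% = 733.333 lb.
Convert to per hectare: 733.333 × 2.471 = 1812.067 lb.

1812.07 lb of product per hectare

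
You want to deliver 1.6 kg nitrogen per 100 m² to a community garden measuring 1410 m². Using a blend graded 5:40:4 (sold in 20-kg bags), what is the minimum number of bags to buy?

Product per 100 m² = 1.6 / 5% = 32 kg.
Total product = 32 × 1410 / 100 = 451.2 kg.
Bags = ⌈451.2 / 20⌉ = 23.

23 bags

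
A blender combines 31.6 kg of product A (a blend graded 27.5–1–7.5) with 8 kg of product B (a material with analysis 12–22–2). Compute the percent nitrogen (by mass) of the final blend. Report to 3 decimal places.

Total mass = 31.6 + 8 = 39.6 kg.
N mass = 27.5%×31.6 + 12%×8 = 9.65 kg.
% N = 9.65 / 39.6 = 24.3687%.

24.369% N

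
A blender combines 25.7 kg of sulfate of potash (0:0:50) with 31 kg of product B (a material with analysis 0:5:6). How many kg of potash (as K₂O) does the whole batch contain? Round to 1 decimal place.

K₂O mass = 50%×25.7 + 6%×31 = 14.71 kg.

14.7 kg K₂O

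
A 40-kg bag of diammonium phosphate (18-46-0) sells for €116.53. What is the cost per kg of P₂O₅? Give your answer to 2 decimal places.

P₂O₅ in bag = 40 × 46% = 18.4 kg.
Cost per kg P₂O₅ = €116.53 / 18.4 = €6.3332.

€6.33 per kg P₂O₅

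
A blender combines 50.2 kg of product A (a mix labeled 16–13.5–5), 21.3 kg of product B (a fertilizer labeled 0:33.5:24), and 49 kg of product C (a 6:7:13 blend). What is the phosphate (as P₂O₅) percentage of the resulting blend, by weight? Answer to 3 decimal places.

Total mass = 50.2 + 21.3 + 49 = 120.5 kg.
P₂O₅ mass = 13.5%×50.2 + 33.5%×21.3 + 7%×49 = 17.3425 kg.
% P₂O₅ = 17.3425 / 120.5 = 14.3921%.

14.392% P₂O₅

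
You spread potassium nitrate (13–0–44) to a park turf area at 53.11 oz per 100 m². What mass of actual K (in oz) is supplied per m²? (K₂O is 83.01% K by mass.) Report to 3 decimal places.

K₂O per 100 m² = 53.11 × 44% = 23.3684 oz.
Elemental K = 23.3684 × 0.8301 = 19.3981 oz per 100 m².
Convert to per m²: 19.3981 × 0.01 = 0.193981 oz.

0.194 oz K per sq m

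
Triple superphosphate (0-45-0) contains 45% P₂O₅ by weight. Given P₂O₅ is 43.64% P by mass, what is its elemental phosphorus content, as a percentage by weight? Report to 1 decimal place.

19.6% P

%P = 45 × 0.4364 = 19.638%.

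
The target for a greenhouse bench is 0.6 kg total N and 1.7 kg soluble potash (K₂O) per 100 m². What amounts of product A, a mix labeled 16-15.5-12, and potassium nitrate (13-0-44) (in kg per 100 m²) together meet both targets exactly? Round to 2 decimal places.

0.78 kg product A, 3.65 kg potassium nitrate

Let a = kg of product A, b = kg of potassium nitrate (per 100 m²).
N: 0.16·a + 0.13·b = 0.6
K₂O: 0.12·a + 0.44·b = 1.7
From row1: a = (0.6 − 0.13·b) / 0.16.
Into row2: 0.12·(0.6 − 0.13·b)/0.16 + 0.44·b = 1.7 → b = 3.64964, a = 0.784672.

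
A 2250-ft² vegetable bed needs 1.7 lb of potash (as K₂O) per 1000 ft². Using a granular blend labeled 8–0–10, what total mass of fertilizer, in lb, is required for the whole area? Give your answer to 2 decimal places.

Product per 1000 ft² = 1.7 / 10% = 17 lb.
Total product = 17 × 2250 / 1000 = 38.25 lb.

38.25 lb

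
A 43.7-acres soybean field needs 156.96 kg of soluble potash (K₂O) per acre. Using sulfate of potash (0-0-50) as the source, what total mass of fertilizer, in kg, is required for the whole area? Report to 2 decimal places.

13718.30 kg

Product per acre = 156.96 / 50% = 313.92 kg.
Total product = 313.92 × 43.7 = 13718.304 kg.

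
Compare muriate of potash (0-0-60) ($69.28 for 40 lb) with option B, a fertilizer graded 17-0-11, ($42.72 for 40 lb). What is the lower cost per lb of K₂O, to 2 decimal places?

$2.89 per lb K₂O (muriate of potash)

muriate of potash: K₂O per bag = 40 × 60% = 24 lb; cost = 69.28 / 24 = $2.8867/lb K₂O.
option B: K₂O per bag = 40 × 11% = 4.4 lb; cost = 42.72 / 4.4 = $9.7091/lb K₂O.
muriate of potash is cheaper.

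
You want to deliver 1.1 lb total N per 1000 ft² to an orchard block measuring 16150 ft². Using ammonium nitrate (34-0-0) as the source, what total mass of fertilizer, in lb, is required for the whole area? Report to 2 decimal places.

Product per 1000 ft² = 1.1 / 34% = 3.23529 lb.
Total product = 3.23529 × 16150 / 1000 = 52.25 lb.

52.25 lb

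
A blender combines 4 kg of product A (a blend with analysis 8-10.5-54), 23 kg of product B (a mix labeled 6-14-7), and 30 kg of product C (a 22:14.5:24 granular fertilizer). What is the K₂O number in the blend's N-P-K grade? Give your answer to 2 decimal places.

Total mass = 4 + 23 + 30 = 57 kg.
K₂O mass = 54%×4 + 7%×23 + 24%×30 = 10.97 kg.
% K₂O = 10.97 / 57 = 19.2456%.

19.25% K₂O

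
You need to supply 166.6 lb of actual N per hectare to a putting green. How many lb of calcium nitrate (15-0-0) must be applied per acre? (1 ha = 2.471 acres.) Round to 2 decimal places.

449.48 lb of product per acre

Product per hectare = 166.6 / 15% = 1110.67 lb.
Convert to per acre: 1110.67 × 0.404694 = 449.481 lb.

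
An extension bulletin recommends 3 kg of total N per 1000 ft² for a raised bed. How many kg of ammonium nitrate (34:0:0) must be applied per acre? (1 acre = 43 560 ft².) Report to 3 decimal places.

Product per 1000 ft² = 3 / 34% = 8.82353 kg.
Convert to per acre: 8.82353 × 43.56 = 384.3529 kg.

384.353 kg of product per acre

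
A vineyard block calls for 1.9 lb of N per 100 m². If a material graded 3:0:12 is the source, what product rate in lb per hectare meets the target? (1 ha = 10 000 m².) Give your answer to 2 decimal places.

6333.33 lb of product per hectare

Product per 100 m² = 1.9 / 3% = 63.3333 lb.
Convert to per hectare: 63.3333 × 100 = 6333.333 lb.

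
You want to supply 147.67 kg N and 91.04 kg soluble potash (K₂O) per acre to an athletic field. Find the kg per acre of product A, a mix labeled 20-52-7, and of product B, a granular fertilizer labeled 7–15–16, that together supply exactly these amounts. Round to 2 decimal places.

636.69 kg product A, 290.45 kg product B

With a, b = kg per acre of product A and product B:
N: 0.2·a + 0.07·b = 147.67
K₂O: 0.07·a + 0.16·b = 91.04
Eliminate a: (row1) − 0.2/0.07·(row2) → -0.387143·b = -112.444, so b = 290.446.
Back-substitute: a = (147.67 − 0.07·290.446) / 0.2 = 636.694.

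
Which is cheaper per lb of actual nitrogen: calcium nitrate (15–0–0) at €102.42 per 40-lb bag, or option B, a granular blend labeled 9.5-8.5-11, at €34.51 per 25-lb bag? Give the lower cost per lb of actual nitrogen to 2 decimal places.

calcium nitrate: N per bag = 40 × 15% = 6 lb; cost = 102.42 / 6 = €17.0700/lb N.
option B: N per bag = 25 × 9.5% = 2.375 lb; cost = 34.51 / 2.375 = €14.5305/lb N.
option B is cheaper.

€14.53 per lb N (option B)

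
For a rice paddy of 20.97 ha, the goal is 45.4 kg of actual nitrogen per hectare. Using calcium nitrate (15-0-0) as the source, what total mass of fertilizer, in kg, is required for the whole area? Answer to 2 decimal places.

6346.92 kg

Product per hectare = 45.4 / 15% = 302.667 kg.
Total product = 302.667 × 20.97 = 6346.92 kg.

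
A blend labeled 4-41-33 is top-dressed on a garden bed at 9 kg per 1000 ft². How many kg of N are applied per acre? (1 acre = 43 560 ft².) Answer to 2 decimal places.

nitrogen per 1000 ft² = 9 × 4% = 0.36 kg.
Convert to per acre: 0.36 × 43.56 = 15.6816 kg.

15.68 kg N per acre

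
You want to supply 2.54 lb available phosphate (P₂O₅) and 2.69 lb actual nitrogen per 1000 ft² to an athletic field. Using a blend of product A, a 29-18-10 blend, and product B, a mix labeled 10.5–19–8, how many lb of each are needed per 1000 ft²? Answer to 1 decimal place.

6.8 lb product A, 7.0 lb product B

With a, b = lb per 1000 ft² of product A and product B:
P₂O₅: 0.18·a + 0.19·b = 2.54
N: 0.29·a + 0.105·b = 2.69
Eliminate a: (row1) − 0.18/0.29·(row2) → 0.124828·b = 0.870345, so b = 6.97238.
Back-substitute: a = (2.54 − 0.19·6.97238) / 0.18 = 6.75138.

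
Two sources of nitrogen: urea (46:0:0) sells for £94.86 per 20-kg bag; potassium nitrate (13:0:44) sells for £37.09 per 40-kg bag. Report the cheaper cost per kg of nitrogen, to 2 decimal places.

£7.13 per kg N (potassium nitrate)

urea: N per bag = 20 × 46% = 9.2 kg; cost = 94.86 / 9.2 = £10.3109/kg N.
potassium nitrate: N per bag = 40 × 13% = 5.2 kg; cost = 37.09 / 5.2 = £7.1327/kg N.
potassium nitrate is cheaper.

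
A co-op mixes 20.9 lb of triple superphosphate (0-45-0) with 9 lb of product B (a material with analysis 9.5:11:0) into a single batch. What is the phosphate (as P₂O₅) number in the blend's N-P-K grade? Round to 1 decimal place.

34.8% P₂O₅

Total mass = 20.9 + 9 = 29.9 lb.
P₂O₅ mass = 45%×20.9 + 11%×9 = 10.395 lb.
% P₂O₅ = 10.395 / 29.9 = 34.7659%.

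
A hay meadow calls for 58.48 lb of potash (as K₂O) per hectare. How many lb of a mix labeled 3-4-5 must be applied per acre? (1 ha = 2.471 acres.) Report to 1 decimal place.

473.3 lb of product per acre

Product per hectare = 58.48 / 5% = 1169.6 lb.
Convert to per acre: 1169.6 × 0.404694 = 473.331 lb.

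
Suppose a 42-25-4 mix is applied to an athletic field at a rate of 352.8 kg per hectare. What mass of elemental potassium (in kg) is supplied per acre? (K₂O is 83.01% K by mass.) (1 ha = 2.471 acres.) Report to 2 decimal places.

K₂O per hectare = 352.8 × 4% = 14.112 kg.
Elemental K = 14.112 × 0.8301 = 11.7144 kg per hectare.
Convert to per acre: 11.7144 × 0.404694 = 4.74074 kg.

4.74 kg K per acre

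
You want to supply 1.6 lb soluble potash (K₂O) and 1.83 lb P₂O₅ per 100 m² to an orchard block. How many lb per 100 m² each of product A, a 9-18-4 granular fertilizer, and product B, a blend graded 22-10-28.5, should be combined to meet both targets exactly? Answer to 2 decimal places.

7.64 lb product A, 4.54 lb product B

Let a = lb of product A, b = lb of product B (per 100 m²).
K₂O: 0.04·a + 0.285·b = 1.6
P₂O₅: 0.18·a + 0.1·b = 1.83
Solving simultaneously: a = 7.64376, b = 4.54123.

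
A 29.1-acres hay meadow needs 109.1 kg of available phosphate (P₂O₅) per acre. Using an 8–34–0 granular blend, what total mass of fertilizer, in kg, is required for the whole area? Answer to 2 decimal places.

9337.68 kg

Product per acre = 109.1 / 34% = 320.882 kg.
Total product = 320.882 × 29.1 = 9337.676 kg.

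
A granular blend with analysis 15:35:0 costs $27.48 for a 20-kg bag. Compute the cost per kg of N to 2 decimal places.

$9.16 per kg N

N in bag = 20 × 15% = 3 kg.
Cost per kg N = $27.48 / 3 = $9.1600.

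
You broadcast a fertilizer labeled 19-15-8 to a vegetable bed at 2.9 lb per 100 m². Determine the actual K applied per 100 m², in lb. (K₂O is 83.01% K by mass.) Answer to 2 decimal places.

0.19 lb K per hundred sq m

K₂O per 100 m² = 2.9 × 8% = 0.232 lb.
Elemental K = 0.232 × 0.8301 = 0.192583 lb per 100 m².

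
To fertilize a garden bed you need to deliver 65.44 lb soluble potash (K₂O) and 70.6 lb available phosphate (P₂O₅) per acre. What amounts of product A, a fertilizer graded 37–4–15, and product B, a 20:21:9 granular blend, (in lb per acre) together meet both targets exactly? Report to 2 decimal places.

264.82 lb product A, 285.75 lb product B

With a, b = lb per acre of product A and product B:
K₂O: 0.15·a + 0.09·b = 65.44
P₂O₅: 0.04·a + 0.21·b = 70.6
Eliminate b: (row1) − 0.09/0.21·(row2) → 0.132857·a = 35.1829, so a = 264.817.
Then b = (70.6 − 0.04·264.817) / 0.21 = 285.749.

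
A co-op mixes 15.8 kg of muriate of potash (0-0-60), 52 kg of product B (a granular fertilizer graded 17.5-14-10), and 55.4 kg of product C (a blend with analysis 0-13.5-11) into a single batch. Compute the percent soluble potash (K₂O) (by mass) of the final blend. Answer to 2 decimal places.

Total mass = 15.8 + 52 + 55.4 = 123.2 kg.
K₂O mass = 60%×15.8 + 10%×52 + 11%×55.4 = 20.774 kg.
% K₂O = 20.774 / 123.2 = 16.862%.

16.86% K₂O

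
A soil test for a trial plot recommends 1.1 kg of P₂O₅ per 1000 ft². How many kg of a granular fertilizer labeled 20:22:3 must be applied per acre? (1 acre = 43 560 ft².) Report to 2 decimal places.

Product per 1000 ft² = 1.1 / 22% = 5 kg.
Convert to per acre: 5 × 43.56 = 217.8 kg.

217.80 kg of product per acre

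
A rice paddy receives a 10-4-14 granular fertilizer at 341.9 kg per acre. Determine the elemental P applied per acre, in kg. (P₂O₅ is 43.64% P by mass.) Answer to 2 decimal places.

P₂O₅ per acre = 341.9 × 4% = 13.676 kg.
Elemental P = 13.676 × 0.4364 = 5.96821 kg per acre.

5.97 kg P per acre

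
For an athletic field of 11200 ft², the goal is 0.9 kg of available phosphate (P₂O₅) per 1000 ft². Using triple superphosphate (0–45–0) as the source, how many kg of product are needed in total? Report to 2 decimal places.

22.40 kg

Product per 1000 ft² = 0.9 / 45% = 2 kg.
Total product = 2 × 11200 / 1000 = 22.4 kg.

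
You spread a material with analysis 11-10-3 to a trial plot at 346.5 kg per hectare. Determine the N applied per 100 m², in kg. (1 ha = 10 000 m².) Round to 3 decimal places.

0.381 kg N per hundred sq m

nitrogen per hectare = 346.5 × 11% = 38.115 kg.
Convert to per 100 m²: 38.115 × 0.01 = 0.38115 kg.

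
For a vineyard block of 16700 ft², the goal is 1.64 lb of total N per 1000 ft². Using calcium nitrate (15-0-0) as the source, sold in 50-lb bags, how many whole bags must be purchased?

Product per 1000 ft² = 1.64 / 15% = 10.9333 lb.
Total product = 10.9333 × 16700 / 1000 = 182.587 lb.
Bags = ⌈182.587 / 50⌉ = 4.

4 bags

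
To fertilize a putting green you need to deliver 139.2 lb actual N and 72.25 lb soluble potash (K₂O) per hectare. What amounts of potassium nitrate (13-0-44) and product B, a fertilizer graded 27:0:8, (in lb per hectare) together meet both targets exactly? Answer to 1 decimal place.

Per-hectare balance (a = potassium nitrate, b = product B):
N: 0.13·a + 0.27·b = 139.2
K₂O: 0.44·a + 0.08·b = 72.25
Eliminate b: (row1) − 0.27/0.08·(row2) → -1.355·a = -104.644, so a = 77.2279.
Then b = (72.25 − 0.44·77.2279) / 0.08 = 478.372.

77.2 lb potassium nitrate, 478.4 lb product B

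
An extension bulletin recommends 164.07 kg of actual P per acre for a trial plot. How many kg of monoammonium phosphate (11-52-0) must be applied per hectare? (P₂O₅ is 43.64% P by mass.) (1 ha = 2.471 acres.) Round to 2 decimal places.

As P₂O₅: 164.07 / 0.4364 = 375.962 kg per acre.
Product per acre = 375.962 / 52% = 723.005 kg.
Convert to per hectare: 723.005 × 2.471 = 1786.544 kg.

1786.54 kg of product per hectare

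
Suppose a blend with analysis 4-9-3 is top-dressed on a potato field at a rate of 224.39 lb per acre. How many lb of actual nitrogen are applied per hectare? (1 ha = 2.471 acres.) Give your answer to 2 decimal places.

22.18 lb N per hectare

nitrogen per acre = 224.39 × 4% = 8.9756 lb.
Convert to per hectare: 8.9756 × 2.471 = 22.1787 lb.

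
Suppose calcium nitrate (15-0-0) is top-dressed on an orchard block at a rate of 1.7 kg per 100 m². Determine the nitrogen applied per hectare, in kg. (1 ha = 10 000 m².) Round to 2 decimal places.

nitrogen per 100 m² = 1.7 × 15% = 0.255 kg.
Convert to per hectare: 0.255 × 100 = 25.5 kg.

25.50 kg N per hectare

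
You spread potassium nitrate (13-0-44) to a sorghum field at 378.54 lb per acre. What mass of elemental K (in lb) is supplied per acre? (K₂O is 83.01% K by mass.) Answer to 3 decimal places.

K₂O per acre = 378.54 × 44% = 166.558 lb.
Elemental K = 166.558 × 0.8301 = 138.25946 lb per acre.

138.259 lb K per acre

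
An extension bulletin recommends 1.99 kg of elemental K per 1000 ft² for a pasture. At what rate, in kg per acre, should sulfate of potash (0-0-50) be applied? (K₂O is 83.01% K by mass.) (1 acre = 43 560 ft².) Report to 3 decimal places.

As K₂O: 1.99 / 0.8301 = 2.3973 kg per 1000 ft².
Product per 1000 ft² = 2.3973 / 50% = 4.7946 kg.
Convert to per acre: 4.7946 × 43.56 = 208.8529 kg.

208.853 kg of product per acre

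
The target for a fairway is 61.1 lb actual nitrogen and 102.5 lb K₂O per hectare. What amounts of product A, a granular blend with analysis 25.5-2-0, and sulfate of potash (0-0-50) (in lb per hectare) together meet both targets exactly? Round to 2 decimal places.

Per-hectare balance (a = product A, b = sulfate of potash):
N: 0.255·a + 0·b = 61.1
K₂O: 0·a + 0.5·b = 102.5
Solving simultaneously: a = 239.608, b = 205.

239.61 lb product A, 205.00 lb sulfate of potash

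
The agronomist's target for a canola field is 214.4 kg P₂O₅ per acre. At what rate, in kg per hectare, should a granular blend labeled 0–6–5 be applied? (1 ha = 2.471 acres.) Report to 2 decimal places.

8829.71 kg of product per hectare

Product per acre = 214.4 / 6% = 3573.33 kg.
Convert to per hectare: 3573.33 × 2.471 = 8829.707 kg.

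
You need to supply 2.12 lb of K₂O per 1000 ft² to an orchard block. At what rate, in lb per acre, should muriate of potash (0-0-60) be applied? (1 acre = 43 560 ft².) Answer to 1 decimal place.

153.9 lb of product per acre

Product per 1000 ft² = 2.12 / 60% = 3.53333 lb.
Convert to per acre: 3.53333 × 43.56 = 153.912 lb.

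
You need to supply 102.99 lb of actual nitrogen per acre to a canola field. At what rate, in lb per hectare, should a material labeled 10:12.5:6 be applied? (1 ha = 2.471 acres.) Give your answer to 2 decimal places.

2544.88 lb of product per hectare

Product per acre = 102.99 / 10% = 1029.9 lb.
Convert to per hectare: 1029.9 × 2.471 = 2544.883 lb.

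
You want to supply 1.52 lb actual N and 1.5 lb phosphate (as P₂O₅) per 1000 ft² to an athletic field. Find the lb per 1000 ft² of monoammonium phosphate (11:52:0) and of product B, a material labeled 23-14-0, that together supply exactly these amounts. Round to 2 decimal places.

1.27 lb monoammonium phosphate, 6.00 lb product B

Per-1000 ft² balance (a = monoammonium phosphate, b = product B):
N: 0.11·a + 0.23·b = 1.52
P₂O₅: 0.52·a + 0.14·b = 1.5
Eliminate a: (row1) − 0.11/0.52·(row2) → 0.200385·b = 1.20269, so b = 6.00192.
Back-substitute: a = (1.52 − 0.23·6.00192) / 0.11 = 1.26871.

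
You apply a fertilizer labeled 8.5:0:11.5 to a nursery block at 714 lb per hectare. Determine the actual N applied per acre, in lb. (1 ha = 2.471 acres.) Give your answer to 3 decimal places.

nitrogen per hectare = 714 × 8.5% = 60.69 lb.
Convert to per acre: 60.69 × 0.404694 = 24.5609 lb.

24.561 lb N per acre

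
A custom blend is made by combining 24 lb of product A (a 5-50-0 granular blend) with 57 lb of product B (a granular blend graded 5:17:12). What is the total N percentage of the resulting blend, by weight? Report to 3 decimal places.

5.000% N

Total mass = 24 + 57 = 81 lb.
N mass = 5%×24 + 5%×57 = 4.05 lb.
% N = 4.05 / 81 = 5%.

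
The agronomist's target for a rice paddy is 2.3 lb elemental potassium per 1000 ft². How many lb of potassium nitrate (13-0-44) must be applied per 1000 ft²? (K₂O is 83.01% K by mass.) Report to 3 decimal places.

6.297 lb of product per thousand sq ft

As K₂O: 2.3 / 0.8301 = 2.77075 lb per 1000 ft².
Product per 1000 ft² = 2.77075 / 44% = 6.29716 lb.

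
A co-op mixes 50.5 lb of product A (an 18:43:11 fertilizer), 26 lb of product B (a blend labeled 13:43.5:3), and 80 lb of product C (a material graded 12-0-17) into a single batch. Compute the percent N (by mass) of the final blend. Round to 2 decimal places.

Total mass = 50.5 + 26 + 80 = 156.5 lb.
N mass = 18%×50.5 + 13%×26 + 12%×80 = 22.07 lb.
% N = 22.07 / 156.5 = 14.1022%.

14.10% N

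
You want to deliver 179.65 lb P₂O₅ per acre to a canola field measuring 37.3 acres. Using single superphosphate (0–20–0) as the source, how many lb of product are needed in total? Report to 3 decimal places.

Product per acre = 179.65 / 20% = 898.25 lb.
Total product = 898.25 × 37.3 = 33504.725 lb.

33504.725 lb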